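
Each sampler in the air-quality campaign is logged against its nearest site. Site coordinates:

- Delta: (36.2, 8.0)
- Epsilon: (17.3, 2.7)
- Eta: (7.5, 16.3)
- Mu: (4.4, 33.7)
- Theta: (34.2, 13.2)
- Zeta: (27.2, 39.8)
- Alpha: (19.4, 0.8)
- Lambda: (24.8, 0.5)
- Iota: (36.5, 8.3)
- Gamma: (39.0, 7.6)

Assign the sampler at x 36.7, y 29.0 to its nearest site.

Zeta

Squared distances to each site:
Delta: 441.250; Epsilon: 1068.050; Eta: 1013.930; Mu: 1065.380; Theta: 255.890; Zeta: 206.890; Alpha: 1094.530; Lambda: 953.860; Iota: 428.530; Gamma: 463.250.
Minimum at Zeta.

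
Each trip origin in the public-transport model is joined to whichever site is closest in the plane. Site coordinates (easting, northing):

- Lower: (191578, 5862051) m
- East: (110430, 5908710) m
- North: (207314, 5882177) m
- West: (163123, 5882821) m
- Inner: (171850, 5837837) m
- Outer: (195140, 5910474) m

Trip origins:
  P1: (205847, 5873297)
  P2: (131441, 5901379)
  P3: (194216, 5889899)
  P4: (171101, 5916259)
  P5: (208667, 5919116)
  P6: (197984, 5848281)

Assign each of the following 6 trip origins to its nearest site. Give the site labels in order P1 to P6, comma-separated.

P1 → North (d²=81006489.00)
P2 → East (d²=495205682.00)
P3 → North (d²=231186888.00)
P4 → Outer (d²=611339746.00)
P5 → Outer (d²=257663893.00)
P6 → Lower (d²=230649736.00)

North, East, North, Outer, Outer, Lower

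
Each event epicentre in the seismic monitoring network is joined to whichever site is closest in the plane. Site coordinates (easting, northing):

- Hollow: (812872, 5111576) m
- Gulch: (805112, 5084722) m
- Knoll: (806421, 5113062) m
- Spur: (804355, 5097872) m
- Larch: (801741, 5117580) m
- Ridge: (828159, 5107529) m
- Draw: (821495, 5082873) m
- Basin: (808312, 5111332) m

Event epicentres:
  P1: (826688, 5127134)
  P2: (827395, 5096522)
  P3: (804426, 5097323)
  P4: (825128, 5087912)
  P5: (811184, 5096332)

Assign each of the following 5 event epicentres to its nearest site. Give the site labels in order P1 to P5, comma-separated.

Ridge, Ridge, Spur, Draw, Spur

P1 → Ridge (d²=386519866.00)
P2 → Ridge (d²=121737745.00)
P3 → Spur (d²=306442.00)
P4 → Draw (d²=38590210.00)
P5 → Spur (d²=49006841.00)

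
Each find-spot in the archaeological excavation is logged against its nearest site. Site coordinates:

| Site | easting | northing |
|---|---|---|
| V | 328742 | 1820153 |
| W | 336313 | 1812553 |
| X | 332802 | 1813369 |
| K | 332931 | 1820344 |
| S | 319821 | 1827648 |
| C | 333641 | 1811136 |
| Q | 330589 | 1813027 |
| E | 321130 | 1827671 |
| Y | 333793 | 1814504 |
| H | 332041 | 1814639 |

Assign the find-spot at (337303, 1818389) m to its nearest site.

K

Squared distances to each site:
V: 76402417.000; W: 35038996.000; X: 45459401.000; K: 22936409.000; S: 391349405.000; C: 66016253.000; Q: 73828840.000; E: 347721453.000; Y: 27413325.000; H: 41751144.000.
Minimum at K.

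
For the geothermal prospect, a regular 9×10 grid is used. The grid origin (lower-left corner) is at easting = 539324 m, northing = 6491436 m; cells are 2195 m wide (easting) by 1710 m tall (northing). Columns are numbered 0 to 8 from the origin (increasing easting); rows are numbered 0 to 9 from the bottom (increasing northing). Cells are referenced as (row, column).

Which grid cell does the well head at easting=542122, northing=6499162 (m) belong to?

(4, 1)

Column index: ⌊(542122 − 539324) / 2195⌋ = ⌊1.275⌋ = 1
Row offset from origin: ⌊(6499162 − 6491436) / 1710⌋ = ⌊4.518⌋ = 4 → row 4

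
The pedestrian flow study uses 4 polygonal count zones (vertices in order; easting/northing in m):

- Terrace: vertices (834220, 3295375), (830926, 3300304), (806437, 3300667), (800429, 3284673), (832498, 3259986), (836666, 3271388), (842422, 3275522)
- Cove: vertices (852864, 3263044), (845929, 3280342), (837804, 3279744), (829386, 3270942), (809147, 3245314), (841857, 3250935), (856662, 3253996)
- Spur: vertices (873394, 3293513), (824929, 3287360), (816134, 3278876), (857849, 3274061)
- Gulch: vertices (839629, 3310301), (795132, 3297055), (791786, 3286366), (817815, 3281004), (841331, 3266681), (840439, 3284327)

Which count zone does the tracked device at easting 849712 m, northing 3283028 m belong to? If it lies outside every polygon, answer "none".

Spur

Cast a ray rightward from (849712, 3283028). For each polygon, the edges (by vertex number in listed order) whose endpoints lie on opposite sides of northing = 3283028, where each meets that height, and whether that is right or left of the point:
Terrace: 4–5 at easting≈802565.9 (left), 7–1 at easting≈839321.0 (left) → 0 crossings.
Cove: no edge straddles that height → 0 crossings.
Spur: 2–3 at easting≈820438.2 (left), 4–1 at easting≈865014.9 (right) → 1 crossing.
Gulch: 3–4 at easting≈807989.8 (left), 5–6 at easting≈840504.7 (left) → 0 crossings.
Only Spur has an odd count, so the point is inside Spur.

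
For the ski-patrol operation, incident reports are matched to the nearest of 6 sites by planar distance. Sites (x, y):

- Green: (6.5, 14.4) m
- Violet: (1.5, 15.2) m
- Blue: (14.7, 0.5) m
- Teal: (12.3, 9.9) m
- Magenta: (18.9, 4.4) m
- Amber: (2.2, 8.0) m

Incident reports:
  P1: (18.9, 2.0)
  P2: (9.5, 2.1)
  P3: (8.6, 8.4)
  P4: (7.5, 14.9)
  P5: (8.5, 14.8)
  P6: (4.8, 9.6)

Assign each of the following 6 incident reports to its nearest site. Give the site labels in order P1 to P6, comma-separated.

Magenta, Blue, Teal, Green, Green, Amber

P1 → Magenta (d²=5.76)
P2 → Blue (d²=29.60)
P3 → Teal (d²=15.94)
P4 → Green (d²=1.25)
P5 → Green (d²=4.16)
P6 → Amber (d²=9.32)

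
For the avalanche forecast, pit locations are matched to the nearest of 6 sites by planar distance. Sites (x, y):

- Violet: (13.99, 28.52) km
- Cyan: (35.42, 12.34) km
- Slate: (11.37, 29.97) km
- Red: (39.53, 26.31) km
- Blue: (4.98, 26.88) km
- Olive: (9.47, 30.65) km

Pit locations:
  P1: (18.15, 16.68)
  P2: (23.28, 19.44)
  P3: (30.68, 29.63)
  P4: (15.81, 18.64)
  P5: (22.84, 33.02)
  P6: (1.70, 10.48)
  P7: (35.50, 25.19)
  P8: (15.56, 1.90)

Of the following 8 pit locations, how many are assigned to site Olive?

0

P1 → Violet
P2 → Violet
P3 → Red
P4 → Violet
P5 → Violet
P6 → Blue
P7 → Red
P8 → Cyan
0 of the 8 go to Olive.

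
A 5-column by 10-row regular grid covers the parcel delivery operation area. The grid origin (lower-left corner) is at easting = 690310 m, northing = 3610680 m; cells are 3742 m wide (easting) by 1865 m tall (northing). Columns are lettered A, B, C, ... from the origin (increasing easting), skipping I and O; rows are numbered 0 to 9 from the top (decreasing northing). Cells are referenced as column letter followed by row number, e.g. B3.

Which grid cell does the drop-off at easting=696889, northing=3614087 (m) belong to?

B8

Column index: ⌊(696889 − 690310) / 3742⌋ = ⌊1.758⌋ = 1 → column B
Row offset from origin: ⌊(3614087 − 3610680) / 1865⌋ = ⌊1.827⌋ = 1 → row 8 (counted from top)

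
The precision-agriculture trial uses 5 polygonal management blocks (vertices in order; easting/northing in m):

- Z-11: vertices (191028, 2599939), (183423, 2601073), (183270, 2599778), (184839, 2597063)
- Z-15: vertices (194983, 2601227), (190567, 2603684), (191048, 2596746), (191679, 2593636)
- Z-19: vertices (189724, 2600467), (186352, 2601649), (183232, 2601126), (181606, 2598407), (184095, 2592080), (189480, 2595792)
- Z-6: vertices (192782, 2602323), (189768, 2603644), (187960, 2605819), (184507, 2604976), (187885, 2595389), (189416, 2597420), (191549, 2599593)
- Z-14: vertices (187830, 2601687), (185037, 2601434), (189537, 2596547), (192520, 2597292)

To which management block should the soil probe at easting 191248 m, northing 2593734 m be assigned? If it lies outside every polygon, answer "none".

none

Cast a ray rightward from (191248, 2593734). For each polygon, the edges (by vertex number in listed order) whose endpoints lie on opposite sides of northing = 2593734, where each meets that height, and whether that is right or left of the point:
Z-11: no edge straddles that height → 0 crossings.
Z-15: 3–4 at easting≈191659.1 (right), 4–1 at easting≈191721.7 (right) → 2 crossings.
Z-19: 4–5 at easting≈183444.3 (left), 5–6 at easting≈186494.5 (left) → 0 crossings.
Z-6: no edge straddles that height → 0 crossings.
Z-14: no edge straddles that height → 0 crossings.
All counts are even, so the point lies outside every listed polygon.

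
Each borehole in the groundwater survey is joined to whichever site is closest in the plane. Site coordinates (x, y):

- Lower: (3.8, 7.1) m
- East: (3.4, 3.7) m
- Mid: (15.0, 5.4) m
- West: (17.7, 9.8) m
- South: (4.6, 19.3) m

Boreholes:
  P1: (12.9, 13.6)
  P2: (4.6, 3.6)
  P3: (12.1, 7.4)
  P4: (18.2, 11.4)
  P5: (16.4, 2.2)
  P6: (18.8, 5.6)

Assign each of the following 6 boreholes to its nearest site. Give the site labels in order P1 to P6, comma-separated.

P1 → West (d²=37.48)
P2 → East (d²=1.45)
P3 → Mid (d²=12.41)
P4 → West (d²=2.81)
P5 → Mid (d²=12.20)
P6 → Mid (d²=14.48)

West, East, Mid, West, Mid, Mid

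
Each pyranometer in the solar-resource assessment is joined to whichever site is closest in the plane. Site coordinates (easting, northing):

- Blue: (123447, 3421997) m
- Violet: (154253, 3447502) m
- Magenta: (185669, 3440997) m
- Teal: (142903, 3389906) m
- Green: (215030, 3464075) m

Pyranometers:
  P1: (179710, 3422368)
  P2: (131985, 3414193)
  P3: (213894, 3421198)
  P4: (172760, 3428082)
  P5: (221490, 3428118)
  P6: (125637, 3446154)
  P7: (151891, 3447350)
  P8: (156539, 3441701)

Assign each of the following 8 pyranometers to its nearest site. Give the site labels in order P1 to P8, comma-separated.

Magenta, Blue, Magenta, Magenta, Green, Blue, Violet, Violet

P1 → Magenta (d²=382549322.00)
P2 → Blue (d²=133799860.00)
P3 → Magenta (d²=1188651026.00)
P4 → Magenta (d²=333439506.00)
P5 → Green (d²=1334637449.00)
P6 → Blue (d²=588356749.00)
P7 → Violet (d²=5602148.00)
P8 → Violet (d²=38877397.00)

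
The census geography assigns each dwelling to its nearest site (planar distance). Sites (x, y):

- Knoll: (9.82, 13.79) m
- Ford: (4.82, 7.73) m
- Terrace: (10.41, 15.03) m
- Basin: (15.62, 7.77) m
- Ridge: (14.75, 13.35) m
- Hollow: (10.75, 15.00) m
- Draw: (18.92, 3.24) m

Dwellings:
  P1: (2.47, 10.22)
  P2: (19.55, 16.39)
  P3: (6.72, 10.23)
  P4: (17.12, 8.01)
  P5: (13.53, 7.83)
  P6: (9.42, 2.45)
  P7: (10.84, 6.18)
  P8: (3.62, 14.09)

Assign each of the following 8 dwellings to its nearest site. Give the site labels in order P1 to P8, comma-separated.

Ford, Ridge, Ford, Basin, Basin, Ford, Basin, Knoll

P1 → Ford (d²=11.72)
P2 → Ridge (d²=32.28)
P3 → Ford (d²=9.86)
P4 → Basin (d²=2.31)
P5 → Basin (d²=4.37)
P6 → Ford (d²=49.04)
P7 → Basin (d²=25.38)
P8 → Knoll (d²=38.53)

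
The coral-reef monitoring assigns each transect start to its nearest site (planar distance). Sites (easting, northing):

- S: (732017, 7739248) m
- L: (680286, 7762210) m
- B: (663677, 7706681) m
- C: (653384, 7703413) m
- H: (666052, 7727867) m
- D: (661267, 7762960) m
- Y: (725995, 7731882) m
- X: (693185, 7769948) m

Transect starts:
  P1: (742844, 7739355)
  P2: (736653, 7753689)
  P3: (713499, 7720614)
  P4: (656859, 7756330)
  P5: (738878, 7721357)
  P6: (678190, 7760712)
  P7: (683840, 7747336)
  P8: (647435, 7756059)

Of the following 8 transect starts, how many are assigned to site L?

2

P1 → S
P2 → S
P3 → Y
P4 → D
P5 → Y
P6 → L
P7 → L
P8 → D
2 of the 8 go to L.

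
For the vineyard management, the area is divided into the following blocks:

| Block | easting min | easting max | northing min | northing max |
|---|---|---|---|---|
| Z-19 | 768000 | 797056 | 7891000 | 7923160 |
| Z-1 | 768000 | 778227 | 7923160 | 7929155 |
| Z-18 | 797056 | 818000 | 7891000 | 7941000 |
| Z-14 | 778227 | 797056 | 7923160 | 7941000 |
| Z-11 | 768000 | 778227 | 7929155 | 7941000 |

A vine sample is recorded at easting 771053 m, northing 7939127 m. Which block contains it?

Z-11

The point has easting = 771053 and northing = 7939127.
Only Z-11 satisfies 768000 ≤ easting ≤ 778227 and 7929155 ≤ northing ≤ 7941000.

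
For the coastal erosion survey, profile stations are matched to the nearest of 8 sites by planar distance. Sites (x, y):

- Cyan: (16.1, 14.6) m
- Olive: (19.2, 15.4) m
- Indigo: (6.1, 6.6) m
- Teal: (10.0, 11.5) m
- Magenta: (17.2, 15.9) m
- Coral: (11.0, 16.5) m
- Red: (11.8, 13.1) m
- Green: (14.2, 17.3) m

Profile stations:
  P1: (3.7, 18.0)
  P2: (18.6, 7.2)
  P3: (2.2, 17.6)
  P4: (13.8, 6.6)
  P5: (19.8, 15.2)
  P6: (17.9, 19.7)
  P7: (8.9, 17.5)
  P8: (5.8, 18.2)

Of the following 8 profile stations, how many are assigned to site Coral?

4

P1 → Coral
P2 → Cyan
P3 → Coral
P4 → Teal
P5 → Olive
P6 → Magenta
P7 → Coral
P8 → Coral
4 of the 8 go to Coral.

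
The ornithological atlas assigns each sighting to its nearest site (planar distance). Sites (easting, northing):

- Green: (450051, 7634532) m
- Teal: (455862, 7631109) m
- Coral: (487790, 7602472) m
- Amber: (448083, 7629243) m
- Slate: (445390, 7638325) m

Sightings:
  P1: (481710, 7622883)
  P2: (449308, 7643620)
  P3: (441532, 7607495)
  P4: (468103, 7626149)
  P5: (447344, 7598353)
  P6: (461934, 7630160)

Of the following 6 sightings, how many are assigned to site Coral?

P1 → Coral
P2 → Slate
P3 → Amber
P4 → Teal
P5 → Amber
P6 → Teal
1 of the 6 goes to Coral.

1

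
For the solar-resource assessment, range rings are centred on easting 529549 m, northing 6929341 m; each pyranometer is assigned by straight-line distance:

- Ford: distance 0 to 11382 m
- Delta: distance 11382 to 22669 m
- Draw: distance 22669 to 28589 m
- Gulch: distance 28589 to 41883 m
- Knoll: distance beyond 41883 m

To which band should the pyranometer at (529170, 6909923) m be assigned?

Distance = √((529170−529549)² + (6909923−6929341)²) = √(143641.000 + 377058724.000) = 19421.698 m.
11382 ≤ 19421.698 < 22669 → Delta.

Delta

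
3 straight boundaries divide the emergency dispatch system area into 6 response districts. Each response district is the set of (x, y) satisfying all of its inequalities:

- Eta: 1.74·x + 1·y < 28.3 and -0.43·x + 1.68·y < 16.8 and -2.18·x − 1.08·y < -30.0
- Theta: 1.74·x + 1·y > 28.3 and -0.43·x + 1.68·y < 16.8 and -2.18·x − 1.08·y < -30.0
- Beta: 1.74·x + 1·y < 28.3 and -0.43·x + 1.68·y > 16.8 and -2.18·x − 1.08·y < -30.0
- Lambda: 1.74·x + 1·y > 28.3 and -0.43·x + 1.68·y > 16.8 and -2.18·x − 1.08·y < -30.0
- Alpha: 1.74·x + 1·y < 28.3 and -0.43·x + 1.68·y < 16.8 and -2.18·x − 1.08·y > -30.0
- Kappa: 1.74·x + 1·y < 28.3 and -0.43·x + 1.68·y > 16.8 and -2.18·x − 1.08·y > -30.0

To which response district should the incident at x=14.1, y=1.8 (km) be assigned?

Eta

1.74·14.1 + 1·1.8 = 26.334, which is < 28.3
-0.43·14.1 + 1.68·1.8 = -3.039, which is < 16.8
-2.18·14.1 − 1.08·1.8 = -32.682, which is < -30.0
This sign pattern matches Eta.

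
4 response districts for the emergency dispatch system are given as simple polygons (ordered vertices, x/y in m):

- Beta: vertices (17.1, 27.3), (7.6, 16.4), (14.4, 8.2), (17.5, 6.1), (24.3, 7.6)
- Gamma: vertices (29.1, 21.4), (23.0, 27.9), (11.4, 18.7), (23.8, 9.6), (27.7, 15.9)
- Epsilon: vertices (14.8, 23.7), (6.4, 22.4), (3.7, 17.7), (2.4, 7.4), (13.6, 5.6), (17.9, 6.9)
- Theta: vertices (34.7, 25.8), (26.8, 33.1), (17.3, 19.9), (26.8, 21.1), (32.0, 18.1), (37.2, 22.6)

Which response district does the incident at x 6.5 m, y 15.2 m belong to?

Cast a ray rightward from (6.5, 15.2). For each polygon, the edges (by vertex number in listed order) whose endpoints lie on opposite sides of y = 15.2, where each meets that height, and whether that is right or left of the point:
Beta: 2–3 at x≈8.60 (right), 5–1 at x≈21.52 (right) → 2 crossings.
Gamma: 3–4 at x≈16.17 (right), 4–5 at x≈27.27 (right) → 2 crossings.
Epsilon: 3–4 at x≈3.38 (left), 6–1 at x≈16.37 (right) → 1 crossing.
Theta: no edge straddles that height → 0 crossings.
Only Epsilon has an odd count, so the point is inside Epsilon.

Epsilon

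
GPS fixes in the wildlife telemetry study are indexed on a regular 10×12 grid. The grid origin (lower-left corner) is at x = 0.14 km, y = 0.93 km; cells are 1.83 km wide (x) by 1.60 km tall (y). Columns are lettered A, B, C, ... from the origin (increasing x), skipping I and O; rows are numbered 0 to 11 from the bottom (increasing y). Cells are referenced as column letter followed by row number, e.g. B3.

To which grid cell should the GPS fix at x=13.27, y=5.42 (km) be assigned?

Column index: ⌊(13.27 − 0.14) / 1.83⌋ = ⌊7.175⌋ = 7 → column H
Row offset from origin: ⌊(5.42 − 0.93) / 1.60⌋ = ⌊2.806⌋ = 2 → row 2

H2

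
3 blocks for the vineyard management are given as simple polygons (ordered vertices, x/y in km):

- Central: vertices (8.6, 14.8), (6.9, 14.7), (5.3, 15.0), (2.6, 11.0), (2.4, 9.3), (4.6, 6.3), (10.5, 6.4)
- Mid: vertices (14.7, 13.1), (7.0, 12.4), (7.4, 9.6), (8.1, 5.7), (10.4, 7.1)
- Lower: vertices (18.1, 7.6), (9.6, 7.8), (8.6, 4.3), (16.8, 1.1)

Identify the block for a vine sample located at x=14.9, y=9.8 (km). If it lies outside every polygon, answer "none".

none

Cast a ray rightward from (14.9, 9.8). For each polygon, the edges (by vertex number in listed order) whose endpoints lie on opposite sides of y = 9.8, where each meets that height, and whether that is right or left of the point:
Central: 4–5 at x≈2.46 (left), 7–1 at x≈9.73 (left) → 0 crossings.
Mid: 2–3 at x≈7.37 (left), 5–1 at x≈12.34 (left) → 0 crossings.
Lower: no edge straddles that height → 0 crossings.
All counts are even, so the point lies outside every listed polygon.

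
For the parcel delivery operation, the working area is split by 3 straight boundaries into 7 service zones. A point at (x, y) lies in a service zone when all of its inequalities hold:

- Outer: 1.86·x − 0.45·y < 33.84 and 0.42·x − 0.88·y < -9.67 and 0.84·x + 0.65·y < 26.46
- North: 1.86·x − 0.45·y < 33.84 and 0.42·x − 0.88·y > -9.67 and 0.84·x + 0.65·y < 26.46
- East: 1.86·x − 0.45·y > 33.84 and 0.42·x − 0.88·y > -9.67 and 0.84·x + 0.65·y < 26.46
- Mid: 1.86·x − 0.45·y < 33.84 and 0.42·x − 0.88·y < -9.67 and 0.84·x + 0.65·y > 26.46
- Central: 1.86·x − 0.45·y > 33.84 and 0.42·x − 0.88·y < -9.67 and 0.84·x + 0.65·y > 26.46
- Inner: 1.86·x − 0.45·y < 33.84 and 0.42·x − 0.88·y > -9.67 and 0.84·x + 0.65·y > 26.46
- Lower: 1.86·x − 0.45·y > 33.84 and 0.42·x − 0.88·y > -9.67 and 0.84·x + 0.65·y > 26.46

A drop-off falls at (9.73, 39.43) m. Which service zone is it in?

Mid

1.86·9.73 − 0.45·39.43 = 0.354, which is < 33.84
0.42·9.73 − 0.88·39.43 = -30.612, which is < -9.67
0.84·9.73 + 0.65·39.43 = 33.803, which is > 26.46
This sign pattern matches Mid.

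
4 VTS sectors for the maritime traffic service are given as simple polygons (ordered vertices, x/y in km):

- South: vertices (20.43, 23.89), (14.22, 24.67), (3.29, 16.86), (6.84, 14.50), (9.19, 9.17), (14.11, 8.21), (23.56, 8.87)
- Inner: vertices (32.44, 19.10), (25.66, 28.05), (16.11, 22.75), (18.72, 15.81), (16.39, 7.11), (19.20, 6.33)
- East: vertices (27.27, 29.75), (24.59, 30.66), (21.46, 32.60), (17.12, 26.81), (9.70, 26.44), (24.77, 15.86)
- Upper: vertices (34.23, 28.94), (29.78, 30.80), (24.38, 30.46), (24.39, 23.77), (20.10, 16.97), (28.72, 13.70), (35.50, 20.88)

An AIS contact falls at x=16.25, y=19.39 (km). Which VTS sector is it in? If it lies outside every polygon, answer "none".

Cast a ray rightward from (16.25, 19.39). For each polygon, the edges (by vertex number in listed order) whose endpoints lie on opposite sides of y = 19.39, where each meets that height, and whether that is right or left of the point:
South: 2–3 at x≈6.831 (left), 7–1 at x≈21.368 (right) → 1 crossing.
Inner: 1–2 at x≈32.220 (right), 3–4 at x≈17.374 (right) → 2 crossings.
East: 5–6 at x≈19.742 (right), 6–1 at x≈25.405 (right) → 2 crossings.
Upper: 4–5 at x≈21.627 (right), 6–7 at x≈34.093 (right) → 2 crossings.
Only South has an odd count, so the point is inside South.

South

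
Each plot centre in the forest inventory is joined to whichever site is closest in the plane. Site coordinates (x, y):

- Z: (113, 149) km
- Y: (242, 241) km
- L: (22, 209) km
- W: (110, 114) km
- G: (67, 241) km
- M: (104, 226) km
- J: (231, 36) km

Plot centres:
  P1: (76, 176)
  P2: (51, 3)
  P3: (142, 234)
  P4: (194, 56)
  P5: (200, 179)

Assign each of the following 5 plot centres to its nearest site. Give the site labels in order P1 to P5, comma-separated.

P1 → Z (d²=2098.00)
P2 → W (d²=15802.00)
P3 → M (d²=1508.00)
P4 → J (d²=1769.00)
P5 → Y (d²=5608.00)

Z, W, M, J, Y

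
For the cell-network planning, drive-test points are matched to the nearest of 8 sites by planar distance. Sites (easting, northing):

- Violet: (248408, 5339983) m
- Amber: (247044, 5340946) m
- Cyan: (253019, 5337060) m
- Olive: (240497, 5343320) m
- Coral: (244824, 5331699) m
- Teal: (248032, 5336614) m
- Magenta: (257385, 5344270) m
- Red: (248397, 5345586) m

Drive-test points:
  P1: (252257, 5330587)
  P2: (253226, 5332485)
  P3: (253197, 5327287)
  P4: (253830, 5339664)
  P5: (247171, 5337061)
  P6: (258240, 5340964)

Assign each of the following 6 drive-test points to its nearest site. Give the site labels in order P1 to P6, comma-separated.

P1 → Cyan (d²=42480373.00)
P2 → Cyan (d²=20973474.00)
P3 → Coral (d²=89572873.00)
P4 → Cyan (d²=7438537.00)
P5 → Teal (d²=941130.00)
P6 → Magenta (d²=11660661.00)

Cyan, Cyan, Coral, Cyan, Teal, Magenta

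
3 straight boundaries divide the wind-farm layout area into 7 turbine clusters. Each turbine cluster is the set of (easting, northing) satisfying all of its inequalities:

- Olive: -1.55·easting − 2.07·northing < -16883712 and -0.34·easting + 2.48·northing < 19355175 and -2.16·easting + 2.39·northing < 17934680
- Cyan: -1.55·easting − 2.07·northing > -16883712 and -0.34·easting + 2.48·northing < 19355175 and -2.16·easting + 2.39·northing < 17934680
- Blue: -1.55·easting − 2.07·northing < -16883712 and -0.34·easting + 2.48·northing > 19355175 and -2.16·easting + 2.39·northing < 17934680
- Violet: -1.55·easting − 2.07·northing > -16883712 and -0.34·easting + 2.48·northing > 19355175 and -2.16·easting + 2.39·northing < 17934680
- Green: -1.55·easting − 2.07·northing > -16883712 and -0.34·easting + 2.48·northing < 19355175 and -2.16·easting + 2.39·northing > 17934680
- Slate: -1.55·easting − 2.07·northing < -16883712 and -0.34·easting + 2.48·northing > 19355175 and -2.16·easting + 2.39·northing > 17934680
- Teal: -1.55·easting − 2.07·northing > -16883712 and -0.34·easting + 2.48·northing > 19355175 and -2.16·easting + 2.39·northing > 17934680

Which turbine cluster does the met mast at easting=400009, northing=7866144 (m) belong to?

Slate

-1.55·400009 − 2.07·7866144 = -16902932.030, which is < -16883712
-0.34·400009 + 2.48·7866144 = 19372034.060, which is > 19355175
-2.16·400009 + 2.39·7866144 = 17936064.720, which is > 17934680
This sign pattern matches Slate.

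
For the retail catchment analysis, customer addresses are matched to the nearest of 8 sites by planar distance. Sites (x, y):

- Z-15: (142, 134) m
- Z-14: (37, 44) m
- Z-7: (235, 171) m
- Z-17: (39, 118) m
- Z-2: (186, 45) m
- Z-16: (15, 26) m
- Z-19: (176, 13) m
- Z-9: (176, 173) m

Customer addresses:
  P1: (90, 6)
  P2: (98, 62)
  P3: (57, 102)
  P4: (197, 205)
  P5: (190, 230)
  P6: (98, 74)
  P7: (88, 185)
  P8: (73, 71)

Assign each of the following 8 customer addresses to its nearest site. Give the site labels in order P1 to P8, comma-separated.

Z-14, Z-14, Z-17, Z-9, Z-9, Z-14, Z-15, Z-14

P1 → Z-14 (d²=4253.00)
P2 → Z-14 (d²=4045.00)
P3 → Z-17 (d²=580.00)
P4 → Z-9 (d²=1465.00)
P5 → Z-9 (d²=3445.00)
P6 → Z-14 (d²=4621.00)
P7 → Z-15 (d²=5517.00)
P8 → Z-14 (d²=2025.00)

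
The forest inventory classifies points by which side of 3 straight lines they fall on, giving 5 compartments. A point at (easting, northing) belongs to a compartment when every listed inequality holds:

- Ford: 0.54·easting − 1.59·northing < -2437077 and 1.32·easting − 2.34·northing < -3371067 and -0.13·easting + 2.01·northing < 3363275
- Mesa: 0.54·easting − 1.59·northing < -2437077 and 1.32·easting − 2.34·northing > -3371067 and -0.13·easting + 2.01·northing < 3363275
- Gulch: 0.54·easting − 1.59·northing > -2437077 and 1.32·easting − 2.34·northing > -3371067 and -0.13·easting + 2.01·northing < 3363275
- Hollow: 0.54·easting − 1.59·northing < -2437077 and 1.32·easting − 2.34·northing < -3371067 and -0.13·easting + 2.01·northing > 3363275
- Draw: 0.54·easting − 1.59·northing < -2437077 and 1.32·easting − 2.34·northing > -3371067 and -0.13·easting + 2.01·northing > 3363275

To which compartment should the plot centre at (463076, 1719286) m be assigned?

0.54·463076 − 1.59·1719286 = -2483603.700, which is < -2437077
1.32·463076 − 2.34·1719286 = -3411868.920, which is < -3371067
-0.13·463076 + 2.01·1719286 = 3395564.980, which is > 3363275
This sign pattern matches Hollow.

Hollow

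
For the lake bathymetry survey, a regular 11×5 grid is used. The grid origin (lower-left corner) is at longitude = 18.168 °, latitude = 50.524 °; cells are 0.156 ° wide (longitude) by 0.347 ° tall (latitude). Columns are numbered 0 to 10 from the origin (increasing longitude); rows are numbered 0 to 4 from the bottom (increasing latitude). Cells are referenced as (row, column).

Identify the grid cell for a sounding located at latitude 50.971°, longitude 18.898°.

Column index: ⌊(18.898 − 18.168) / 0.156⌋ = ⌊4.679⌋ = 4
Row offset from origin: ⌊(50.971 − 50.524) / 0.347⌋ = ⌊1.288⌋ = 1 → row 1

(1, 4)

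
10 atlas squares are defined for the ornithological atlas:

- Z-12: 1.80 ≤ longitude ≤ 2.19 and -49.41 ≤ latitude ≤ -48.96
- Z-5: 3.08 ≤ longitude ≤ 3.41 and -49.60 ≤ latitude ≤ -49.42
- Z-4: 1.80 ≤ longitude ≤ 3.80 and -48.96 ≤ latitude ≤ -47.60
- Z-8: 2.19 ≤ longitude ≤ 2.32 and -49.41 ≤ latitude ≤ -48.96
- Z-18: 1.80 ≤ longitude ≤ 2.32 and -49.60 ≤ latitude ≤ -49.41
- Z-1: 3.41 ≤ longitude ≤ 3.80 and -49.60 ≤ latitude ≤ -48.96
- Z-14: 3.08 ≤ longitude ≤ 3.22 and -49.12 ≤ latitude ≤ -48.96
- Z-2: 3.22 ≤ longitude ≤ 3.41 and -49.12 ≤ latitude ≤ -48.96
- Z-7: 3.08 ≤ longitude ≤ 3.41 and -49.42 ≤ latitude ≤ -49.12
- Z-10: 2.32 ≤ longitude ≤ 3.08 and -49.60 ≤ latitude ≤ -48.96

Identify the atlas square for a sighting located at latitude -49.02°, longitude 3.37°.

The point has longitude = 3.37 and latitude = -49.02.
Only Z-2 satisfies 3.22 ≤ longitude ≤ 3.41 and -49.12 ≤ latitude ≤ -48.96.

Z-2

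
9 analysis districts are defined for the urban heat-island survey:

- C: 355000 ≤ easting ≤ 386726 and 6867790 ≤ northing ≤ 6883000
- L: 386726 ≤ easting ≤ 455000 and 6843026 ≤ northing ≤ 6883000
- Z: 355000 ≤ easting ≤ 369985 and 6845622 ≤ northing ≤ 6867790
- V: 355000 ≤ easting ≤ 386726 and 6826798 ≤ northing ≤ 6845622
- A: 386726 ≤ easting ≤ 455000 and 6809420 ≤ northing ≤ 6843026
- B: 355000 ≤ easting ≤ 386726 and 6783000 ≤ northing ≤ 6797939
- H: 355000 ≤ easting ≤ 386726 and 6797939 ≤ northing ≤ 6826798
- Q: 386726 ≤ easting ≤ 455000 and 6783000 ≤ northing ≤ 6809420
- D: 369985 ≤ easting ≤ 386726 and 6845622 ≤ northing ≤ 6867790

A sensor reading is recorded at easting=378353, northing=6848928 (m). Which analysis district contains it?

The point has easting = 378353 and northing = 6848928.
Only D satisfies 369985 ≤ easting ≤ 386726 and 6845622 ≤ northing ≤ 6867790.

D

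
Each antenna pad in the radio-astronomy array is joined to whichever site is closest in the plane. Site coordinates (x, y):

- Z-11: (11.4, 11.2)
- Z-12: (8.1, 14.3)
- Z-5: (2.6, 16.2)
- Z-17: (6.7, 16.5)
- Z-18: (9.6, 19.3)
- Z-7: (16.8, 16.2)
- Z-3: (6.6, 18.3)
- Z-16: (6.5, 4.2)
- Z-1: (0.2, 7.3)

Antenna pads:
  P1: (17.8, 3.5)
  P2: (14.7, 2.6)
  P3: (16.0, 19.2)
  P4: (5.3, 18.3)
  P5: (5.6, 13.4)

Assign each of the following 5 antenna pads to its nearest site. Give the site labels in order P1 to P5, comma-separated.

Z-11, Z-16, Z-7, Z-3, Z-12

P1 → Z-11 (d²=100.25)
P2 → Z-16 (d²=69.80)
P3 → Z-7 (d²=9.64)
P4 → Z-3 (d²=1.69)
P5 → Z-12 (d²=7.06)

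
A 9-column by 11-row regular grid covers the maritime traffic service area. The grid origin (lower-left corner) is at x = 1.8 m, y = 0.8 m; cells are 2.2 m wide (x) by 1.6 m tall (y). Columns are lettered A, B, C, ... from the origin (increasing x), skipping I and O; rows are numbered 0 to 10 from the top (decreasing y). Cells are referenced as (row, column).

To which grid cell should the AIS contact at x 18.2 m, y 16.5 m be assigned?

Column index: ⌊(18.2 − 1.8) / 2.2⌋ = ⌊7.455⌋ = 7 → column H
Row offset from origin: ⌊(16.5 − 0.8) / 1.6⌋ = ⌊9.812⌋ = 9 → row 1 (counted from top)

(1, H)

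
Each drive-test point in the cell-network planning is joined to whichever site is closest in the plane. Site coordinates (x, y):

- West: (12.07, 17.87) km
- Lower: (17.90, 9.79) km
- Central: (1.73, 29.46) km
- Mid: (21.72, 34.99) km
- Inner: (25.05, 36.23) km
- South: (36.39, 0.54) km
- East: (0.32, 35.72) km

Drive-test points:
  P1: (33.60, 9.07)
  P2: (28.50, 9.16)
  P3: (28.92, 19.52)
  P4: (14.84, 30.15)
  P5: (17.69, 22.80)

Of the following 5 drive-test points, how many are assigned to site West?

P1 → South
P2 → Lower
P3 → Lower
P4 → Mid
P5 → West
1 of the 5 goes to West.

1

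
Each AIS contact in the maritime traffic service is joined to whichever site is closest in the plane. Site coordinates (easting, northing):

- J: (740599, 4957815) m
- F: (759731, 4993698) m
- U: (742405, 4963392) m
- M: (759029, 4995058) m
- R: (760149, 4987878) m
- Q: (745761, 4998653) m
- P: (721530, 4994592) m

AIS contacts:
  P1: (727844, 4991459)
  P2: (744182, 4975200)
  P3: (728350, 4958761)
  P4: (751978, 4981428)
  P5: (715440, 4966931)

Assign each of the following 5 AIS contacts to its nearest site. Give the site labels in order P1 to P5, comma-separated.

P1 → P (d²=49682285.00)
P2 → U (d²=142586593.00)
P3 → J (d²=150932917.00)
P4 → R (d²=108367741.00)
P5 → J (d²=716076737.00)

P, U, J, R, J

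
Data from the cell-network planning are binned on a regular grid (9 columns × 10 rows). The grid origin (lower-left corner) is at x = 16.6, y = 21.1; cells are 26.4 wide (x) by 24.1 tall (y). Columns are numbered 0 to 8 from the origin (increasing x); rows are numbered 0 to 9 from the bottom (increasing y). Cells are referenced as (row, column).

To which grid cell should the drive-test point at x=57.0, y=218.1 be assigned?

Column index: ⌊(57.0 − 16.6) / 26.4⌋ = ⌊1.530⌋ = 1
Row offset from origin: ⌊(218.1 − 21.1) / 24.1⌋ = ⌊8.174⌋ = 8 → row 8

(8, 1)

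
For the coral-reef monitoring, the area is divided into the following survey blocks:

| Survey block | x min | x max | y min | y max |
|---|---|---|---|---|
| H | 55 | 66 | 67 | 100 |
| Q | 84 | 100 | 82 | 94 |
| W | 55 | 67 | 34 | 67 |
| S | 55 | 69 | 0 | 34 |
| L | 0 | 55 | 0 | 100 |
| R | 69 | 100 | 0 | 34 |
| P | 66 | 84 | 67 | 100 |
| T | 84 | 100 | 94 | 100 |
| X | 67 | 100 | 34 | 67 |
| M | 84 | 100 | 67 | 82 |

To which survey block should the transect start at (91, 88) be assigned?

Q

The point has x = 91 and y = 88.
Only Q satisfies 84 ≤ x ≤ 100 and 82 ≤ y ≤ 94.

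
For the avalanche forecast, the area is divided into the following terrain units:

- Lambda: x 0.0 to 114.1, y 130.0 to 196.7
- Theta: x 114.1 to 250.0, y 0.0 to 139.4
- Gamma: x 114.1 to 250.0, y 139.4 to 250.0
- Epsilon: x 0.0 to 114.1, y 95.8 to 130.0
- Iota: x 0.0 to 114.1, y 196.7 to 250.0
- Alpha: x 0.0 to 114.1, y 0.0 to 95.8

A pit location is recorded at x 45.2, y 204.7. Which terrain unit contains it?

Iota

The point has x = 45.2 and y = 204.7.
Only Iota satisfies 0.0 ≤ x ≤ 114.1 and 196.7 ≤ y ≤ 250.0.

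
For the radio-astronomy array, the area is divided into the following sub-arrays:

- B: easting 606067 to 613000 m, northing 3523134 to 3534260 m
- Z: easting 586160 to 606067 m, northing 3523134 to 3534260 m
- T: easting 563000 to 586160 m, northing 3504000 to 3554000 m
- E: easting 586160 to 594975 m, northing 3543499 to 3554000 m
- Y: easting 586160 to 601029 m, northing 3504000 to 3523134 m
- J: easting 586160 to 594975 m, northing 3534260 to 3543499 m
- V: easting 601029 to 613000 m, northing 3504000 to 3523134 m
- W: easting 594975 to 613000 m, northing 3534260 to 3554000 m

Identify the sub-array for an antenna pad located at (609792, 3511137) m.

V

The point has easting = 609792 and northing = 3511137.
Only V satisfies 601029 ≤ easting ≤ 613000 and 3504000 ≤ northing ≤ 3523134.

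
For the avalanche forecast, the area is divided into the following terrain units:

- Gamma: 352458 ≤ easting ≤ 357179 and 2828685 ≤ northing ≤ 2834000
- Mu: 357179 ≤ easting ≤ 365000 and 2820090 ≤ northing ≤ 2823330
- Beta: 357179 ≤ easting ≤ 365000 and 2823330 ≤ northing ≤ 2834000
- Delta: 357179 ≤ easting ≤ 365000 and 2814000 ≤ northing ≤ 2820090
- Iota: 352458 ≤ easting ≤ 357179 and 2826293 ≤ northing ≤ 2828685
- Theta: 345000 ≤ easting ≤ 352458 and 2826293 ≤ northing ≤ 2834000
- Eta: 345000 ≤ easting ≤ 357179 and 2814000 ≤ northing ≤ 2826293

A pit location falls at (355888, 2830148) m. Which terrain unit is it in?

The point has easting = 355888 and northing = 2830148.
Only Gamma satisfies 352458 ≤ easting ≤ 357179 and 2828685 ≤ northing ≤ 2834000.

Gamma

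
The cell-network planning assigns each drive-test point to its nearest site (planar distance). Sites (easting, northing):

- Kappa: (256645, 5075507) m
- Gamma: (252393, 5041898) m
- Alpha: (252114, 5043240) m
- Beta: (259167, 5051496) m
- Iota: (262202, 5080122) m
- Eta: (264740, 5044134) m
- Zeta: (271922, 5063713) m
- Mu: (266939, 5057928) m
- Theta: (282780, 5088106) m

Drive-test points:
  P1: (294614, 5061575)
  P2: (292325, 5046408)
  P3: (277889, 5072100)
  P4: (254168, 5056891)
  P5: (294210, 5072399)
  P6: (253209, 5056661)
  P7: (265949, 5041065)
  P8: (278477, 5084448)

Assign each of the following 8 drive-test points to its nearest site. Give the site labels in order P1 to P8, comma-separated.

Zeta, Zeta, Zeta, Beta, Theta, Beta, Eta, Theta

P1 → Zeta (d²=519497908.00)
P2 → Zeta (d²=715745434.00)
P3 → Zeta (d²=105946858.00)
P4 → Beta (d²=54096026.00)
P5 → Theta (d²=377354749.00)
P6 → Beta (d²=62174989.00)
P7 → Eta (d²=10880442.00)
P8 → Theta (d²=31896773.00)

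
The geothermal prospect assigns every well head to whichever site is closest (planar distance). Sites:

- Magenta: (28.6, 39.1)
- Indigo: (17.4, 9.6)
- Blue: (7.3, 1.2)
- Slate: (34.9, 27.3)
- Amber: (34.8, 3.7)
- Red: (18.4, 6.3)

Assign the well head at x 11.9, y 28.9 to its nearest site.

Squared distances to each site:
Magenta: 382.930; Indigo: 402.740; Blue: 788.450; Slate: 531.560; Amber: 1159.450; Red: 553.010.
Minimum at Magenta.

Magenta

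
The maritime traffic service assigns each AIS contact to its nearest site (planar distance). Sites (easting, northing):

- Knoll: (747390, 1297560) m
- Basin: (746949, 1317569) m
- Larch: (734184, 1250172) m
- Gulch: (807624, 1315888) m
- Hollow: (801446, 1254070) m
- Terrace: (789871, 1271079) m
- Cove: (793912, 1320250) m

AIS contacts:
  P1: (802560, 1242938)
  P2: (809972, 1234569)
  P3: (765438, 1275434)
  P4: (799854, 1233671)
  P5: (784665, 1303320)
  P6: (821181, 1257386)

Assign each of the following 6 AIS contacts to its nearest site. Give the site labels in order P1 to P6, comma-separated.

Hollow, Hollow, Terrace, Hollow, Cove, Hollow

P1 → Hollow (d²=125162420.00)
P2 → Hollow (d²=452981677.00)
P3 → Terrace (d²=615937514.00)
P4 → Hollow (d²=418653665.00)
P5 → Cove (d²=372131909.00)
P6 → Hollow (d²=400466081.00)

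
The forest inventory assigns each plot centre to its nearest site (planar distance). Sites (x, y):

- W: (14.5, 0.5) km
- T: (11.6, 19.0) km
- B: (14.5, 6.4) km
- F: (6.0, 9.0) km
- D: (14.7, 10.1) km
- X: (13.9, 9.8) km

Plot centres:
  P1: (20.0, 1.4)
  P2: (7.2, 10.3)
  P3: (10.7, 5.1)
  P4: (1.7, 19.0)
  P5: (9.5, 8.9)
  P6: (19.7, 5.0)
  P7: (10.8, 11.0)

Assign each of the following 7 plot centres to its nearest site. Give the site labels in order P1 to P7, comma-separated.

P1 → W (d²=31.06)
P2 → F (d²=3.13)
P3 → B (d²=16.13)
P4 → T (d²=98.01)
P5 → F (d²=12.26)
P6 → B (d²=29.00)
P7 → X (d²=11.05)

W, F, B, T, F, B, X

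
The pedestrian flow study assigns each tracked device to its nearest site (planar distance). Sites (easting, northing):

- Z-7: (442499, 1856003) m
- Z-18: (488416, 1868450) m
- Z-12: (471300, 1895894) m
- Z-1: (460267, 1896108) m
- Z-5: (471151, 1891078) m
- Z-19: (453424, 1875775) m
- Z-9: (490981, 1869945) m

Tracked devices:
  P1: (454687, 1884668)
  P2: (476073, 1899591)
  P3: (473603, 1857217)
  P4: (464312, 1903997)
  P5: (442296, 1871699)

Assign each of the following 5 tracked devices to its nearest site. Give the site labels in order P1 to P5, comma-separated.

P1 → Z-19 (d²=80680618.00)
P2 → Z-12 (d²=36449338.00)
P3 → Z-18 (d²=345605258.00)
P4 → Z-1 (d²=78598346.00)
P5 → Z-19 (d²=140446160.00)

Z-19, Z-12, Z-18, Z-1, Z-19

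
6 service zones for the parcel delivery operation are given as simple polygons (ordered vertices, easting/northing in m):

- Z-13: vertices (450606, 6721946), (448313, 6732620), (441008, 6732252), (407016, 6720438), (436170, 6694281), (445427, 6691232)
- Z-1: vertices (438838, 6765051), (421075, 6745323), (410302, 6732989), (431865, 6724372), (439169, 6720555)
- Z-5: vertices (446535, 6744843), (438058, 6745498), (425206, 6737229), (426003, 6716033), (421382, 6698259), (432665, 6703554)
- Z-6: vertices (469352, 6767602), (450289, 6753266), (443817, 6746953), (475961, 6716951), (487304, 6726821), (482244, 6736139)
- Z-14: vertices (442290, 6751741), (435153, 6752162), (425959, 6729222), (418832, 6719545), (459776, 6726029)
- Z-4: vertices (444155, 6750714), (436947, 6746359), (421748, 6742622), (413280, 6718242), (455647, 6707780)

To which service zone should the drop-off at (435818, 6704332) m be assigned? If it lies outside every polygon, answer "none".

Cast a ray rightward from (435818, 6704332). For each polygon, the edges (by vertex number in listed order) whose endpoints lie on opposite sides of northing = 6704332, where each meets that height, and whether that is right or left of the point:
Z-13: 4–5 at easting≈424967.4 (left), 6–1 at easting≈447635.9 (right) → 1 crossing.
Z-1: no edge straddles that height → 0 crossings.
Z-5: 4–5 at easting≈422960.9 (left), 6–1 at easting≈432926.3 (left) → 0 crossings.
Z-6: no edge straddles that height → 0 crossings.
Z-14: no edge straddles that height → 0 crossings.
Z-4: no edge straddles that height → 0 crossings.
Only Z-13 has an odd count, so the point is inside Z-13.

Z-13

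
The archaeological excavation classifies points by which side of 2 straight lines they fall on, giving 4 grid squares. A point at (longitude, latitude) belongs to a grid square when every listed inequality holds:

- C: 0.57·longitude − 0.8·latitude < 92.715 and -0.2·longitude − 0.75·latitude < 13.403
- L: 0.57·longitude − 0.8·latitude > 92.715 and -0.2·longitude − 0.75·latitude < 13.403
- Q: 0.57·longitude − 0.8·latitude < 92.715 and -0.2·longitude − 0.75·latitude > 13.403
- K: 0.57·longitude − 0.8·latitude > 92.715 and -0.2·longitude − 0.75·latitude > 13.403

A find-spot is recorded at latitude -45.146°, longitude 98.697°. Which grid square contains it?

0.57·98.697 − 0.8·-45.146 = 92.374, which is < 92.715
-0.2·98.697 − 0.75·-45.146 = 14.120, which is > 13.403
This sign pattern matches Q.

Q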